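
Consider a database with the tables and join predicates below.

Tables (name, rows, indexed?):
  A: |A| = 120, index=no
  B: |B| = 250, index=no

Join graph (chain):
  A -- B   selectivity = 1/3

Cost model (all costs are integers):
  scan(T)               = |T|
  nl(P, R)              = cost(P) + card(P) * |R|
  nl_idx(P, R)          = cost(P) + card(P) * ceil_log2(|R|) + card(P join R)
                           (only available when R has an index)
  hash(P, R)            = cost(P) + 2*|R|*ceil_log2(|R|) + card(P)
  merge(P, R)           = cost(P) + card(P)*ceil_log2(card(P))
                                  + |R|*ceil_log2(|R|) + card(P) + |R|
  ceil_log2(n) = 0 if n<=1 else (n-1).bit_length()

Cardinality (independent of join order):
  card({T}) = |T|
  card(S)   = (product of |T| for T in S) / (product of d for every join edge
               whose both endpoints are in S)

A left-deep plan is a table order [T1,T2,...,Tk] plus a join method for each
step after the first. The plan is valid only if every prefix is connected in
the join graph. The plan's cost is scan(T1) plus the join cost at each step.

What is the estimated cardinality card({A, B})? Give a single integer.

Tables in S: A(120), B(250)
Edges inside S: A-B(d=3)
numerator = 120 * 250 = 30000
denominator = 3 = 3
card(S) = 30000 / 3 = 10000

10000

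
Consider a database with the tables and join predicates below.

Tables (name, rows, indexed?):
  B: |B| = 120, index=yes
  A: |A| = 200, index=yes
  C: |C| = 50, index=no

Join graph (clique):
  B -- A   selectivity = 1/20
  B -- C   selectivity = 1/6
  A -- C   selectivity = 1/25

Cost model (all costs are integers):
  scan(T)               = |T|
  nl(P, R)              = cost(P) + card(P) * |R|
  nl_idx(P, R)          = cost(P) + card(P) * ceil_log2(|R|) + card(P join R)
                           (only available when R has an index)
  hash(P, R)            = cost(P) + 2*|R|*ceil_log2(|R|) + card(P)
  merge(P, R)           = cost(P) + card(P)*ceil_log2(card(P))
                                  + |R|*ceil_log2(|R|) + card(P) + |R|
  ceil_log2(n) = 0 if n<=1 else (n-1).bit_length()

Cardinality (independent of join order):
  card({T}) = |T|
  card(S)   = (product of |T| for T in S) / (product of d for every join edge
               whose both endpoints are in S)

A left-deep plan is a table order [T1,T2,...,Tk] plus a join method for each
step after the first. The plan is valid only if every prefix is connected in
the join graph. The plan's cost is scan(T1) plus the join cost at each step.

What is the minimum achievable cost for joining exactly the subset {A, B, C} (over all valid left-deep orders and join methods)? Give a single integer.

Selinger DP over subsets of {A,B,C}:
  {B}: scan cost=120, card=120
  {A}: scan cost=200, card=200
  {C}: scan cost=50, card=50
  {AB}: card=1200; try (B,hash)→2080, (A,nl_idx)→2280, (B,nl_idx)→2800, (A,merge)→2880, (B,merge)→2960, (A,hash)→3440 …(+2); best=2080 via (B,hash)
  {BC}: card=1000; try (C,hash)→840, (B,merge)→1360, (B,nl_idx)→1400, (C,merge)→1430, (B,hash)→1780, (B,nl)→6050 …(+1); best=840 via (C,hash)
  {AC}: card=400; try (A,nl_idx)→850, (C,hash)→1000, (A,merge)→2200, (C,merge)→2350, (A,hash)→3300, (A,nl)→10050 …(+1); best=850 via (A,nl_idx)
  {ABC}: card=400; try (B,hash)→2930, (C,hash)→3880, (B,nl_idx)→4050, (A,hash)→5040, (B,merge)→5810, (A,nl_idx)→9240 …(+5); best=2930 via (B,hash)

2930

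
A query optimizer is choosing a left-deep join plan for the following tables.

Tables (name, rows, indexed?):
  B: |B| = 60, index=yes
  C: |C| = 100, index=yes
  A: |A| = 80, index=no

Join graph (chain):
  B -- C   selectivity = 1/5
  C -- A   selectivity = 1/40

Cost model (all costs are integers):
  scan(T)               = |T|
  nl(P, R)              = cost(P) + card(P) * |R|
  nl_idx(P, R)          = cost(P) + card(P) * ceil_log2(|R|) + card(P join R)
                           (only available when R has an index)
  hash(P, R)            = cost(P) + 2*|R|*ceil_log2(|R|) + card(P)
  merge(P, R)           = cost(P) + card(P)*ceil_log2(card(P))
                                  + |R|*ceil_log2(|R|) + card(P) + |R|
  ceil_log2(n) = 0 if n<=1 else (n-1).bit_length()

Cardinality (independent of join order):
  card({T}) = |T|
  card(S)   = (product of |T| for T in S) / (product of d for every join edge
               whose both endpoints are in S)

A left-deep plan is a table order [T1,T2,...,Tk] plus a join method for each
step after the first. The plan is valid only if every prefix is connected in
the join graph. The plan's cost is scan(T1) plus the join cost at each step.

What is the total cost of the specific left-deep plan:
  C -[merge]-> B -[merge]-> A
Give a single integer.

16360

step 1: scan C: cost=100, card=100
step 2: join B via merge
    card(P join B) = 100*60/(5) = 1200
    cost = 100 + 100*7 + 60*6 + 100 + 60 = 1320
step 3: join A via merge
    card(P join A) = 1200*80/(40) = 2400
    cost = 1320 + 1200*11 + 80*7 + 1200 + 80 = 16360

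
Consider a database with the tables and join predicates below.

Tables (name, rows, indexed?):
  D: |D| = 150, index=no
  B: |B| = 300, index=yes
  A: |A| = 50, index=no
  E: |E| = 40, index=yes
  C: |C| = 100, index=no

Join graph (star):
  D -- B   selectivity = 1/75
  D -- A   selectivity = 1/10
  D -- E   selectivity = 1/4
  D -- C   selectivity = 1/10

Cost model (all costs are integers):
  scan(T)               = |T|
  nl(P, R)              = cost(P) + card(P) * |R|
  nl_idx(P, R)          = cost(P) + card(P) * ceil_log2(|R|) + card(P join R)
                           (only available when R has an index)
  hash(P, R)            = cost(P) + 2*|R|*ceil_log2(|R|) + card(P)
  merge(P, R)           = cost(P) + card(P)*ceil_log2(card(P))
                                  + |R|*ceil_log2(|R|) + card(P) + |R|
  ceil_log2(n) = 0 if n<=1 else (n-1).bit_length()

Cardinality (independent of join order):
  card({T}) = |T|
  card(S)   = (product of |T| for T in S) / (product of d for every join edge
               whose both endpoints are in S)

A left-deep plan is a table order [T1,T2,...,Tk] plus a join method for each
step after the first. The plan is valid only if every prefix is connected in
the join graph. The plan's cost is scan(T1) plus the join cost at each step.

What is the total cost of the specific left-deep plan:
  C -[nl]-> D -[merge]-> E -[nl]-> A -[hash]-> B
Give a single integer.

863780

step 1: scan C: cost=100, card=100
step 2: join D via nl
    card(P join D) = 100*150/(10) = 1500
    cost = 100 + 100*150 = 15100
step 3: join E via merge
    card(P join E) = 1500*40/(4) = 15000
    cost = 15100 + 1500*11 + 40*6 + 1500 + 40 = 33380
step 4: join A via nl
    card(P join A) = 15000*50/(10) = 75000
    cost = 33380 + 15000*50 = 783380
step 5: join B via hash
    card(P join B) = 75000*300/(75) = 300000
    cost = 783380 + 2*300*9 + 75000 = 863780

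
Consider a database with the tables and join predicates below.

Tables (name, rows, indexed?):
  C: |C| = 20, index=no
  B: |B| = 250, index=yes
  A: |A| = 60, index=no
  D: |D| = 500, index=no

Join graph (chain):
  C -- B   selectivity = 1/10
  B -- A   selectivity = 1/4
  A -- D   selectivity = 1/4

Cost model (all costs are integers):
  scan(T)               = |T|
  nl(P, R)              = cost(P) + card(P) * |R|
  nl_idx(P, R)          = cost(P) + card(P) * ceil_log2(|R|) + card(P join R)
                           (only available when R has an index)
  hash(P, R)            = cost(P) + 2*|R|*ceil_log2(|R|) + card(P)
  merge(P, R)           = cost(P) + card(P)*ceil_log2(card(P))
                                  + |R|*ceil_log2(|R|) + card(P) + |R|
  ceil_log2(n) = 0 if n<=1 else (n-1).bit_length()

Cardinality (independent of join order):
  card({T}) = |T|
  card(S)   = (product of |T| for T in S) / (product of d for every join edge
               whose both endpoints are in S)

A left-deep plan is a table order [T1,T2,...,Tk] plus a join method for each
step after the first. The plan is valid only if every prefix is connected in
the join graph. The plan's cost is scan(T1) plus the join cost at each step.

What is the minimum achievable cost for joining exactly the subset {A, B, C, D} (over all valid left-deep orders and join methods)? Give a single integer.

Selinger DP over subsets of {A,B,C,D}:
  {C}: scan cost=20, card=20
  {B}: scan cost=250, card=250
  {A}: scan cost=60, card=60
  {D}: scan cost=500, card=500
  {BC}: card=500; try (B,nl_idx)→680, (C,hash)→700, (B,merge)→2390, (C,merge)→2620, (B,hash)→4040, (B,nl)→5020 …(+1); best=680 via (B,nl_idx)
  {AB}: card=3750; try (A,hash)→1220, (B,merge)→2730, (A,merge)→2920, (B,hash)→4120, (B,nl_idx)→4290, (B,nl)→15060 …(+1); best=1220 via (A,hash)
  {AD}: card=7500; try (A,hash)→1720, (D,merge)→5480, (A,merge)→5920, (D,hash)→9120, (D,nl)→30060, (A,nl)→30500; best=1720 via (A,hash)
  {ABC}: card=7500; try (A,hash)→1900, (C,hash)→5170, (A,merge)→6100, (A,nl)→30680, (C,merge)→50090, (C,nl)→76220; best=1900 via (A,hash)
  {ABD}: card=468750; try (B,hash)→13220, (D,hash)→13970, (D,merge)→54970, (B,merge)→108970, (B,nl_idx)→530470, (D,nl)→1876220 …(+1); best=13220 via (B,hash)
  {ABCD}: card=937500; try (D,hash)→18400, (D,merge)→111900, (C,hash)→482170, (D,nl)→3751900, (C,nl)→9388220, (C,merge)→9388340; best=18400 via (D,hash)

18400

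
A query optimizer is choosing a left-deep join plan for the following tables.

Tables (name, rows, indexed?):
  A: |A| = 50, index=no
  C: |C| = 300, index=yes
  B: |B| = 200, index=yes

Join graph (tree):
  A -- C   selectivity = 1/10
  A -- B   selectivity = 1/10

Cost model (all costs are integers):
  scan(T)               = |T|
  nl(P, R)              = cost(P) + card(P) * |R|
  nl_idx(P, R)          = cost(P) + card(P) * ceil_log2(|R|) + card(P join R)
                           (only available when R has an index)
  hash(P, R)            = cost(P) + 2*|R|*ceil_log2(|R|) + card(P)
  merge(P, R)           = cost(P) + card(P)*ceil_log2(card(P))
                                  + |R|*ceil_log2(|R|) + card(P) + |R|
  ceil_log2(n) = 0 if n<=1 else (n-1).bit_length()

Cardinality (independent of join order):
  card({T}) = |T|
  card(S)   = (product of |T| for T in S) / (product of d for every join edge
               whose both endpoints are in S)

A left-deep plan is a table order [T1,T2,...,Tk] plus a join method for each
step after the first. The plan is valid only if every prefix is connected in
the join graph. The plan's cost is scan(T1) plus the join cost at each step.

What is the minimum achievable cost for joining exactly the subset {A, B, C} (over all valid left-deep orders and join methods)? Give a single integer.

5900

Selinger DP over subsets of {A,B,C}:
  {A}: scan cost=50, card=50
  {C}: scan cost=300, card=300
  {B}: scan cost=200, card=200
  {AC}: card=1500; try (A,hash)→1200, (C,nl_idx)→2000, (C,merge)→3400, (A,merge)→3650, (C,hash)→5500, (C,nl)→15050 …(+1); best=1200 via (A,hash)
  {AB}: card=1000; try (A,hash)→1000, (B,nl_idx)→1450, (B,merge)→2200, (A,merge)→2350, (B,hash)→3300, (B,nl)→10050 …(+1); best=1000 via (A,hash)
  {ABC}: card=30000; try (B,hash)→5900, (C,hash)→7400, (C,merge)→15000, (B,merge)→21000, (C,nl_idx)→40000, (B,nl_idx)→43200 …(+2); best=5900 via (B,hash)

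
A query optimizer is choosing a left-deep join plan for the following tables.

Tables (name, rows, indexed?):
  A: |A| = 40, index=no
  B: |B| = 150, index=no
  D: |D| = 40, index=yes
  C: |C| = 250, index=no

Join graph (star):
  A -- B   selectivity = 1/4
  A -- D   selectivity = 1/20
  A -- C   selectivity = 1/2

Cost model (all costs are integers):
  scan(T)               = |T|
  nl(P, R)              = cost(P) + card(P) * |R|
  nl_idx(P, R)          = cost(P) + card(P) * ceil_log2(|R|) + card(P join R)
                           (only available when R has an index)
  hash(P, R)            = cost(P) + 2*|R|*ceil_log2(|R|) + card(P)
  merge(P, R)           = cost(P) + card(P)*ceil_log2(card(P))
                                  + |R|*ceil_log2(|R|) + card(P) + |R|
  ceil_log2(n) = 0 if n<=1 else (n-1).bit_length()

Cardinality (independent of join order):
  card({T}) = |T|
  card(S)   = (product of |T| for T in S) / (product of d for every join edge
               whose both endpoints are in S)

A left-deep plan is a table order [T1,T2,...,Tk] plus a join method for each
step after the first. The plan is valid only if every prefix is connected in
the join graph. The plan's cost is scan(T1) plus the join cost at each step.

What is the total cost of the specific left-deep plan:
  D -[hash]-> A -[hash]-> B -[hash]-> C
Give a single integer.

10040

step 1: scan D: cost=40, card=40
step 2: join A via hash
    card(P join A) = 40*40/(20) = 80
    cost = 40 + 2*40*6 + 40 = 560
step 3: join B via hash
    card(P join B) = 80*150/(4) = 3000
    cost = 560 + 2*150*8 + 80 = 3040
step 4: join C via hash
    card(P join C) = 3000*250/(2) = 375000
    cost = 3040 + 2*250*8 + 3000 = 10040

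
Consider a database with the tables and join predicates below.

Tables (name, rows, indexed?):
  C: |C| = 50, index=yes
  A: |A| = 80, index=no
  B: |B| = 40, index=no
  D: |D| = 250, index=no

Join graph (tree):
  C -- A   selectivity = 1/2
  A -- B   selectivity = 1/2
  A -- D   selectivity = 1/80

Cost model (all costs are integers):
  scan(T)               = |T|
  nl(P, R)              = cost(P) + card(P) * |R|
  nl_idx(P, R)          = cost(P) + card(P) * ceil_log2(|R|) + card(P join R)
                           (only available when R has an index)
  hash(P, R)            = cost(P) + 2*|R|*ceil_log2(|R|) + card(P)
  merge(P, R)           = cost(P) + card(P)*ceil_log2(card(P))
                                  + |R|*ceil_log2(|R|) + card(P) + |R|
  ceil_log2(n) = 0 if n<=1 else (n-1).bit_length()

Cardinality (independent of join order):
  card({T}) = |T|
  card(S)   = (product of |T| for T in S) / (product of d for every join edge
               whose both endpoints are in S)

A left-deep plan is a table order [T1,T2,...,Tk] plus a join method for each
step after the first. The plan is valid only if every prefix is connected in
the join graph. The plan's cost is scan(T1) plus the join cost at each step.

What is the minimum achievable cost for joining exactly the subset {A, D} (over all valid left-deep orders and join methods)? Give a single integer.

1620

Selinger DP over subsets of {A,D}:
  {A}: scan cost=80, card=80
  {D}: scan cost=250, card=250
  {AD}: card=250; try (A,hash)→1620, (D,merge)→2970, (A,merge)→3140, (D,hash)→4160, (D,nl)→20080, (A,nl)→20250; best=1620 via (A,hash)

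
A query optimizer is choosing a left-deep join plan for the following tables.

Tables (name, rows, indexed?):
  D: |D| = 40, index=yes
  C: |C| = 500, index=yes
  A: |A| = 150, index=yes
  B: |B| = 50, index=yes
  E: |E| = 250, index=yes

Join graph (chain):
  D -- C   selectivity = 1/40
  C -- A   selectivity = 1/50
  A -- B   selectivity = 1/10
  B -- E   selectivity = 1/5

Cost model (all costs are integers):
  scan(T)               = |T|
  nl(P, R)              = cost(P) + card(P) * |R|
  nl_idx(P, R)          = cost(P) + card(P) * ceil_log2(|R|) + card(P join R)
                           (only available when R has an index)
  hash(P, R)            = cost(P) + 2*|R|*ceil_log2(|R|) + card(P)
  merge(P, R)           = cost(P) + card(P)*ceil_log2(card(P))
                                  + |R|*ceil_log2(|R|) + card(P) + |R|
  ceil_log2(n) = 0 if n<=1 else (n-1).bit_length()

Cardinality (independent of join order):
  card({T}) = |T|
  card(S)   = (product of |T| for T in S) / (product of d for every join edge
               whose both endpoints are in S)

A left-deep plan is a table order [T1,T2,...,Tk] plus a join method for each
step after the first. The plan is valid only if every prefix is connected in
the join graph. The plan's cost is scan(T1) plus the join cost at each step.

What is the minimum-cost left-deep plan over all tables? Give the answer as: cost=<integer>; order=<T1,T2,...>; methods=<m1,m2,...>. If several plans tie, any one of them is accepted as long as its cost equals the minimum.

Selinger DP (subsets sized 1..n):
  {D}: scan cost=40, card=40
  {C}: scan cost=500, card=500
  {A}: scan cost=150, card=150
  {B}: scan cost=50, card=50
  {E}: scan cost=250, card=250
  {CD}: card=500; try (C,nl_idx)→900, (D,hash)→1480, (D,nl_idx)→4000, (C,merge)→5320, (D,merge)→5780, (C,hash)→9080 …(+2); best=900 via (C,nl_idx)
  {AC}: card=1500; try (C,nl_idx)→3000, (A,hash)→3400, (A,nl_idx)→6000, (C,merge)→6500, (A,merge)→6850, (C,hash)→9300 …(+2); best=3000 via (C,nl_idx)
  {AB}: card=750; try (B,hash)→900, (A,nl_idx)→1200, (A,merge)→1750, (B,nl_idx)→1800, (B,merge)→1850, (A,hash)→2500 …(+2); best=900 via (B,hash)
  {BE}: card=2500; try (B,hash)→1100, (E,merge)→2650, (B,merge)→2850, (E,nl_idx)→2950, (E,hash)→4100, (B,nl_idx)→4250 …(+2); best=1100 via (B,hash)
  {ACD}: card=1500; try (A,hash)→3800, (D,hash)→4980, (A,nl_idx)→6400, (A,merge)→7250, (D,nl_idx)→13500, (D,merge)→21280 …(+2); best=3800 via (A,hash)
  {ABC}: card=7500; try (B,hash)→5100, (C,hash)→10650, (C,merge)→14150, (C,nl_idx)→15150, (B,nl_idx)→19500, (B,merge)→21350 …(+2); best=5100 via (B,hash)
  {ABE}: card=37500; try (E,hash)→5650, (A,hash)→6000, (E,merge)→11400, (A,merge)→34950, (E,nl_idx)→44400, (A,nl_idx)→58600 …(+2); best=5650 via (E,hash)
  {ABCD}: card=7500; try (B,hash)→5900, (D,hash)→13080, (B,nl_idx)→20300, (B,merge)→22150, (D,nl_idx)→57600, (B,nl)→78800 …(+2); best=5900 via (B,hash)
  {ABCE}: card=375000; try (E,hash)→16600, (C,hash)→52150, (E,merge)→112350, (E,nl_idx)→440100, (C,merge)→648150, (C,nl_idx)→718150 …(+2); best=16600 via (E,hash)
  {ABCDE}: card=375000; try (E,hash)→17400, (E,merge)→113150, (D,hash)→392080, (E,nl_idx)→440900, (E,nl)→1880900, (D,nl_idx)→2641600 …(+2); best=17400 via (E,hash)

cost=17400; order=D,C,A,B,E; methods=nl_idx,hash,hash,hash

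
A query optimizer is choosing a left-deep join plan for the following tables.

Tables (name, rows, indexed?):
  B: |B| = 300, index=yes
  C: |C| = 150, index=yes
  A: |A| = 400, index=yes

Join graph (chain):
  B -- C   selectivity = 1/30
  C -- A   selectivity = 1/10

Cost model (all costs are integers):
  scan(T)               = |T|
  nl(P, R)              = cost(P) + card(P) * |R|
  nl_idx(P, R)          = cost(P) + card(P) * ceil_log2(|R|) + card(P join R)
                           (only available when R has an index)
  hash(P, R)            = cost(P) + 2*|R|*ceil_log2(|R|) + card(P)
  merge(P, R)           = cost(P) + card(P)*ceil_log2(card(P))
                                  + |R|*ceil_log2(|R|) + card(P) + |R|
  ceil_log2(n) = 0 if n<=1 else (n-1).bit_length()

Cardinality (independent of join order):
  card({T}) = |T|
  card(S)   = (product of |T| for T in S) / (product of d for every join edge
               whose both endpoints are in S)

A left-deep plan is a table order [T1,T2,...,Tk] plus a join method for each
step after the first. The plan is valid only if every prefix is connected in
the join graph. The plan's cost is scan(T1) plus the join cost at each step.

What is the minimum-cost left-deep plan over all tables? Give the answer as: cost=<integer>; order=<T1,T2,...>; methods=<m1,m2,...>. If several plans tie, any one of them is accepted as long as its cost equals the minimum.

Selinger DP (subsets sized 1..n):
  {B}: scan cost=300, card=300
  {C}: scan cost=150, card=150
  {A}: scan cost=400, card=400
  {BC}: card=1500; try (C,hash)→3000, (B,nl_idx)→3000, (C,nl_idx)→4200, (B,merge)→4500, (C,merge)→4650, (B,hash)→5700 …(+2); best=3000 via (C,hash)
  {AC}: card=6000; try (C,hash)→3200, (A,merge)→5500, (C,merge)→5750, (A,hash)→7500, (A,nl_idx)→7500, (C,nl_idx)→9600 …(+2); best=3200 via (C,hash)
  {ABC}: card=60000; try (A,hash)→11700, (B,hash)→14600, (A,merge)→25000, (A,nl_idx)→76500, (B,merge)→90200, (B,nl_idx)→117200 …(+2); best=11700 via (A,hash)

cost=11700; order=B,C,A; methods=hash,hash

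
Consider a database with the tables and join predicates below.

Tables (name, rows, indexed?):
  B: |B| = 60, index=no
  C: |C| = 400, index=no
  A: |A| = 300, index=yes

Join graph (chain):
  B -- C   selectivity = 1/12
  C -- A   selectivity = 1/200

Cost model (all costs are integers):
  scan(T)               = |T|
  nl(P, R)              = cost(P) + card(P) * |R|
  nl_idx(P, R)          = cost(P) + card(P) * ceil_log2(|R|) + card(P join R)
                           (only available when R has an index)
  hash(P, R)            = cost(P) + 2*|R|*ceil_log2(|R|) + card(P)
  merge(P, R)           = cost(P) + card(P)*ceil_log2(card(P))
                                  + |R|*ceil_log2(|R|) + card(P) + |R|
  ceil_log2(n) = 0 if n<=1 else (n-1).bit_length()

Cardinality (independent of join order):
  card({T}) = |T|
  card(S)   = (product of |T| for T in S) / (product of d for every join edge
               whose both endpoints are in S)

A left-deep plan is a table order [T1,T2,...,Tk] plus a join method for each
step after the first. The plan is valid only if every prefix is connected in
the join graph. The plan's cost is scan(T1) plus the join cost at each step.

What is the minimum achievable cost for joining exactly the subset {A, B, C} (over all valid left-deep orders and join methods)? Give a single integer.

5920

Selinger DP over subsets of {A,B,C}:
  {B}: scan cost=60, card=60
  {C}: scan cost=400, card=400
  {A}: scan cost=300, card=300
  {BC}: card=2000; try (B,hash)→1520, (C,merge)→4480, (B,merge)→4820, (C,hash)→7320, (C,nl)→24060, (B,nl)→24400; best=1520 via (B,hash)
  {AC}: card=600; try (A,nl_idx)→4600, (A,hash)→6200, (C,merge)→7300, (A,merge)→7400, (C,hash)→7800, (C,nl)→120300 …(+1); best=4600 via (A,nl_idx)
  {ABC}: card=3000; try (B,hash)→5920, (A,hash)→8920, (B,merge)→11620, (A,nl_idx)→22520, (A,merge)→28520, (B,nl)→40600 …(+1); best=5920 via (B,hash)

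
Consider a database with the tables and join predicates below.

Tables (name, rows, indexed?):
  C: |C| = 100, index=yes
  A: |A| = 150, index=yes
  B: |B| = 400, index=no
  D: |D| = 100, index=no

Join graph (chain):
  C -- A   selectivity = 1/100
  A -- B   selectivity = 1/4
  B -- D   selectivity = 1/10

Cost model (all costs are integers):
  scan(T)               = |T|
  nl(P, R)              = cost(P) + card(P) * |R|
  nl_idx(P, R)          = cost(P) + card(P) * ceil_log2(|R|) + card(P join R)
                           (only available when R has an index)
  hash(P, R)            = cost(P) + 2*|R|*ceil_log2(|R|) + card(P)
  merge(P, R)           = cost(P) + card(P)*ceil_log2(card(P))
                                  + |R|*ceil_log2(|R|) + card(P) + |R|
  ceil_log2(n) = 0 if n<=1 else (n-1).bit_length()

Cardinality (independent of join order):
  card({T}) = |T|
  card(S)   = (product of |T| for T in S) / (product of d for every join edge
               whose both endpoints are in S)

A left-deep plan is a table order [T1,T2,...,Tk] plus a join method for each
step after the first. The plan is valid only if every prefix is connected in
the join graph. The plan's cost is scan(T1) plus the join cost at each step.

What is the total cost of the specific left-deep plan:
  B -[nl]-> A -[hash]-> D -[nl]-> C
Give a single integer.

step 1: scan B: cost=400, card=400
step 2: join A via nl
    card(P join A) = 400*150/(4) = 15000
    cost = 400 + 400*150 = 60400
step 3: join D via hash
    card(P join D) = 15000*100/(10) = 150000
    cost = 60400 + 2*100*7 + 15000 = 76800
step 4: join C via nl
    card(P join C) = 150000*100/(100) = 150000
    cost = 76800 + 150000*100 = 15076800

15076800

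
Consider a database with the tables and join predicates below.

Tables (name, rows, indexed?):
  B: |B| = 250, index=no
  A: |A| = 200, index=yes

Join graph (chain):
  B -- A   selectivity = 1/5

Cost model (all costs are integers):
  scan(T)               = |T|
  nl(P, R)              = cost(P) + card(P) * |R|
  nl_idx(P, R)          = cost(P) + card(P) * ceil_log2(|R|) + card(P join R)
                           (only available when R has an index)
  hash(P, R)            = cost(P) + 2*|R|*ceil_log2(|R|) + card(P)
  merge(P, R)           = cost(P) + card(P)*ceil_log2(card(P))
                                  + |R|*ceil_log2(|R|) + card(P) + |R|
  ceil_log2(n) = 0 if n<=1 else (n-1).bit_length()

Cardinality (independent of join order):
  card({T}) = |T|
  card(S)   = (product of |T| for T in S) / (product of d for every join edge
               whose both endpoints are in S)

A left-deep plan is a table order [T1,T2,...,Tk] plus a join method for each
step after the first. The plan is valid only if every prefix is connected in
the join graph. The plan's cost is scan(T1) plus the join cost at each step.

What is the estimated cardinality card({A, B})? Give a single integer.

10000

Tables in S: A(200), B(250)
Edges inside S: B-A(d=5)
numerator = 200 * 250 = 50000
denominator = 5 = 5
card(S) = 50000 / 5 = 10000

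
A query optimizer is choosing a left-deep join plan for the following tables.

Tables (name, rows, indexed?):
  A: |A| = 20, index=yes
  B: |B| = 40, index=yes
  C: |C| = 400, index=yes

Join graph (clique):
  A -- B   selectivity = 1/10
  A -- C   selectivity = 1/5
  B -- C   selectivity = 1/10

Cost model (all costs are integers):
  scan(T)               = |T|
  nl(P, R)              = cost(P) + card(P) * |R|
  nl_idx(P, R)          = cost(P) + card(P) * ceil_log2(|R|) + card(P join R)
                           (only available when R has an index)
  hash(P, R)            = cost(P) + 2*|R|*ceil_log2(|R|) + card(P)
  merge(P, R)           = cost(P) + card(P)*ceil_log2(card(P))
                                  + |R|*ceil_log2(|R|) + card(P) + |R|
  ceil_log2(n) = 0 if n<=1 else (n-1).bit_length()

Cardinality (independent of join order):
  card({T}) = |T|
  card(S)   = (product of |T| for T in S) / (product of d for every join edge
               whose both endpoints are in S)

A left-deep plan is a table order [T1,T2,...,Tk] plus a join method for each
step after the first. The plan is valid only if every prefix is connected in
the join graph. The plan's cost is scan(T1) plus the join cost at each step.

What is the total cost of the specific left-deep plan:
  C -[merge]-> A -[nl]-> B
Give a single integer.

68520

step 1: scan C: cost=400, card=400
step 2: join A via merge
    card(P join A) = 400*20/(5) = 1600
    cost = 400 + 400*9 + 20*5 + 400 + 20 = 4520
step 3: join B via nl
    card(P join B) = 1600*40/(10*10) = 640
    cost = 4520 + 1600*40 = 68520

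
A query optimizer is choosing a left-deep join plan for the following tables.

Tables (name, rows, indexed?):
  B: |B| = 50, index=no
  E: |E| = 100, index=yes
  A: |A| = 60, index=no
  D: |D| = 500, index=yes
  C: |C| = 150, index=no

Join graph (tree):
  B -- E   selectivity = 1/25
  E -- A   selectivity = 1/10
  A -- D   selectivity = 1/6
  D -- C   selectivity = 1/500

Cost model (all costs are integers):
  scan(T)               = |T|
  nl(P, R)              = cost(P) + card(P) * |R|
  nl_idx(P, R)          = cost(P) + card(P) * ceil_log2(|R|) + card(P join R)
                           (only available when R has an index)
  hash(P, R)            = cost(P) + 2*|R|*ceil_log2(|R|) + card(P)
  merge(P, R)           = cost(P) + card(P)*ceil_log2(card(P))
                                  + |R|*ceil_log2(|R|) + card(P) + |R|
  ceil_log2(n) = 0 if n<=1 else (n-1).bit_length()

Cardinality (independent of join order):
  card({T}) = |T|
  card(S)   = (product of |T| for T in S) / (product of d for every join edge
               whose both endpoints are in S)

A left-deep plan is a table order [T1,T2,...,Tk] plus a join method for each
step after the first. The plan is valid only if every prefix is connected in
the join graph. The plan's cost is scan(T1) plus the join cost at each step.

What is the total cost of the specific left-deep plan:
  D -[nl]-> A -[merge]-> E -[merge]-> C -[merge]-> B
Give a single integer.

1178000

step 1: scan D: cost=500, card=500
step 2: join A via nl
    card(P join A) = 500*60/(6) = 5000
    cost = 500 + 500*60 = 30500
step 3: join E via merge
    card(P join E) = 5000*100/(10) = 50000
    cost = 30500 + 5000*13 + 100*7 + 5000 + 100 = 101300
step 4: join C via merge
    card(P join C) = 50000*150/(500) = 15000
    cost = 101300 + 50000*16 + 150*8 + 50000 + 150 = 952650
step 5: join B via merge
    card(P join B) = 15000*50/(25) = 30000
    cost = 952650 + 15000*14 + 50*6 + 15000 + 50 = 1178000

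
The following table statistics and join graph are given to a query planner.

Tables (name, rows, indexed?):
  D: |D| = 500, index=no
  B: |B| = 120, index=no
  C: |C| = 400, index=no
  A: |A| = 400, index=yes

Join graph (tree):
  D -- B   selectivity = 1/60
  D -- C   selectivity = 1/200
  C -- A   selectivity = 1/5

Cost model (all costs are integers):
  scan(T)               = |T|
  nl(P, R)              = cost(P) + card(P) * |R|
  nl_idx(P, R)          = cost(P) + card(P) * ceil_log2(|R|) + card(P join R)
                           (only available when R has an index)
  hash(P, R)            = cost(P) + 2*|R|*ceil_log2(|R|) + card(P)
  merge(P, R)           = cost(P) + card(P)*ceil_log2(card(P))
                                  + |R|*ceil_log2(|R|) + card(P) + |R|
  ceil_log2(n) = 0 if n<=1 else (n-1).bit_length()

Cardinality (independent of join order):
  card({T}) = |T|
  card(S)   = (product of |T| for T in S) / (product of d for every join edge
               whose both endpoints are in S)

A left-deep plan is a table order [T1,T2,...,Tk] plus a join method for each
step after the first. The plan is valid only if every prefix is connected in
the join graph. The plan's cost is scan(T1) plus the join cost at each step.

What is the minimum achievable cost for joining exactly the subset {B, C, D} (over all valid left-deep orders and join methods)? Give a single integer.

Selinger DP over subsets of {B,C,D}:
  {D}: scan cost=500, card=500
  {B}: scan cost=120, card=120
  {C}: scan cost=400, card=400
  {BD}: card=1000; try (B,hash)→2680, (D,merge)→6080, (B,merge)→6460, (D,hash)→9240, (D,nl)→60120, (B,nl)→60500; best=2680 via (B,hash)
  {CD}: card=1000; try (C,hash)→8200, (D,merge)→9400, (C,merge)→9500, (D,hash)→9800, (D,nl)→200400, (C,nl)→200500; best=8200 via (C,hash)
  {BCD}: card=2000; try (C,hash)→10880, (B,hash)→10880, (C,merge)→17680, (B,merge)→20160, (B,nl)→128200, (C,nl)→402680; best=10880 via (C,hash)

10880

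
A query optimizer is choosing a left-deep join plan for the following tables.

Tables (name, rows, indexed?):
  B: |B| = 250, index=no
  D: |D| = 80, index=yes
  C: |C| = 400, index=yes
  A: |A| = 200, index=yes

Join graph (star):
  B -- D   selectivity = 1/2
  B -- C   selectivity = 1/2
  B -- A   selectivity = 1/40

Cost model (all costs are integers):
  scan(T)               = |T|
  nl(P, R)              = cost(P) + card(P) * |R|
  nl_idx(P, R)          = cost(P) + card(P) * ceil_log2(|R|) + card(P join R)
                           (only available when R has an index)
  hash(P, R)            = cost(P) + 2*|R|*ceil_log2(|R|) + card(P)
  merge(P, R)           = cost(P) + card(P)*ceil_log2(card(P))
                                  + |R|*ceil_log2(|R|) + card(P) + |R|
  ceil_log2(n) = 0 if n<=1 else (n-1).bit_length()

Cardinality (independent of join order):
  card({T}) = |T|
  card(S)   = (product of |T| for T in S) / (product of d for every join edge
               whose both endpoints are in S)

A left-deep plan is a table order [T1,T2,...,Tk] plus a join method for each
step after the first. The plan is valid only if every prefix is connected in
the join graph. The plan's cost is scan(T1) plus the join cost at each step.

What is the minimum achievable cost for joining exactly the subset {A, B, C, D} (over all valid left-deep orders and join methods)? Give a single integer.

63070

Selinger DP over subsets of {A,B,C,D}:
  {B}: scan cost=250, card=250
  {D}: scan cost=80, card=80
  {C}: scan cost=400, card=400
  {A}: scan cost=200, card=200
  {BD}: card=10000; try (D,hash)→1620, (B,merge)→2970, (D,merge)→3140, (B,hash)→4160, (D,nl_idx)→12000, (B,nl)→20080 …(+1); best=1620 via (D,hash)
  {BC}: card=50000; try (B,hash)→4800, (C,merge)→6500, (B,merge)→6650, (C,hash)→7700, (C,nl_idx)→52500, (C,nl)→100250 …(+1); best=4800 via (B,hash)
  {AB}: card=1250; try (A,nl_idx)→3500, (A,hash)→3700, (B,merge)→4250, (A,merge)→4300, (B,hash)→4400, (B,nl)→50200 …(+1); best=3500 via (A,nl_idx)
  {BCD}: card=2000000; try (C,hash)→18820, (D,hash)→55920, (C,merge)→155620, (D,merge)→855440, (C,nl_idx)→2091620, (D,nl_idx)→2354800 …(+2); best=18820 via (C,hash)
  {ABD}: card=50000; try (D,hash)→5870, (A,hash)→14820, (D,merge)→19140, (D,nl_idx)→62250, (D,nl)→103500, (A,nl_idx)→131620 …(+2); best=5870 via (D,hash)
  {ABC}: card=250000; try (C,hash)→11950, (C,merge)→22500, (A,hash)→58000, (C,nl_idx)→264750, (C,nl)→503500, (A,nl_idx)→654800 …(+2); best=11950 via (C,hash)
  {ABCD}: card=10000000; try (C,hash)→63070, (D,hash)→263070, (C,merge)→859870, (A,hash)→2022020, (D,merge)→4762590, (C,nl_idx)→10455870 …(+6); best=63070 via (C,hash)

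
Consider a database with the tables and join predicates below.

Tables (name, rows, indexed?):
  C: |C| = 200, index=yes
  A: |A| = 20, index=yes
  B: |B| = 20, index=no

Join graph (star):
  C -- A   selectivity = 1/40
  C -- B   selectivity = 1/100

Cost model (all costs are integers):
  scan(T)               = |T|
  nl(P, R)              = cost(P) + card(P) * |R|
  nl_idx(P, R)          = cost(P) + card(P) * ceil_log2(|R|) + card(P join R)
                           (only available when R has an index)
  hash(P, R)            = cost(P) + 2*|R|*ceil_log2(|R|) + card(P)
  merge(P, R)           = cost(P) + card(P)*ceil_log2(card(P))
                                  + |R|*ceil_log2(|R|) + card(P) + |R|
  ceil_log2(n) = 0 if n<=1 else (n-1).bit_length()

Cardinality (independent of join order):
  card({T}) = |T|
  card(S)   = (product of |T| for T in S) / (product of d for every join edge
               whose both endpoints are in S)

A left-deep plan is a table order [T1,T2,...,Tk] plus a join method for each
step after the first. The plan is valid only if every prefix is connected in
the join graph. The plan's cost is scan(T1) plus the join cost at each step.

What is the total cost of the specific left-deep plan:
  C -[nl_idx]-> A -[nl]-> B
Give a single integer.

step 1: scan C: cost=200, card=200
step 2: join A via nl_idx
    card(P join A) = 200*20/(40) = 100
    cost = 200 + 200*5 + 100 = 1300
step 3: join B via nl
    card(P join B) = 100*20/(100) = 20
    cost = 1300 + 100*20 = 3300

3300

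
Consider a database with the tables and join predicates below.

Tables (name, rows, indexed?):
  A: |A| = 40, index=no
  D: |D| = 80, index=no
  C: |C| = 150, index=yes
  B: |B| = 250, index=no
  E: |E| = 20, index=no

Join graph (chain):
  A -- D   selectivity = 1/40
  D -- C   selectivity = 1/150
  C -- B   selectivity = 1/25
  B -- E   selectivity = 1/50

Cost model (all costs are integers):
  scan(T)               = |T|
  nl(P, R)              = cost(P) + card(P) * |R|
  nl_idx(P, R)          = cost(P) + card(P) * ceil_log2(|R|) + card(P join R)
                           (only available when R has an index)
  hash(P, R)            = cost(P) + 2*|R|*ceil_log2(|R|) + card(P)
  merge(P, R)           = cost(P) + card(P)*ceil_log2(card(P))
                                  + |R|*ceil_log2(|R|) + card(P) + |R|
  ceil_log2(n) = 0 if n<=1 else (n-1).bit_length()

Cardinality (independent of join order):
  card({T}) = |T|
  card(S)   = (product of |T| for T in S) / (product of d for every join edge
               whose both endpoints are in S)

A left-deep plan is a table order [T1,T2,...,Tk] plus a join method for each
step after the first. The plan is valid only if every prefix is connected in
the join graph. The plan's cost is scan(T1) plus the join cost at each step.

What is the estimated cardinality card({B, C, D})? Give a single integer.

Tables in S: B(250), C(150), D(80)
Edges inside S: D-C(d=150), C-B(d=25)
numerator = 250 * 150 * 80 = 3000000
denominator = 150 * 25 = 3750
card(S) = 3000000 / 3750 = 800

800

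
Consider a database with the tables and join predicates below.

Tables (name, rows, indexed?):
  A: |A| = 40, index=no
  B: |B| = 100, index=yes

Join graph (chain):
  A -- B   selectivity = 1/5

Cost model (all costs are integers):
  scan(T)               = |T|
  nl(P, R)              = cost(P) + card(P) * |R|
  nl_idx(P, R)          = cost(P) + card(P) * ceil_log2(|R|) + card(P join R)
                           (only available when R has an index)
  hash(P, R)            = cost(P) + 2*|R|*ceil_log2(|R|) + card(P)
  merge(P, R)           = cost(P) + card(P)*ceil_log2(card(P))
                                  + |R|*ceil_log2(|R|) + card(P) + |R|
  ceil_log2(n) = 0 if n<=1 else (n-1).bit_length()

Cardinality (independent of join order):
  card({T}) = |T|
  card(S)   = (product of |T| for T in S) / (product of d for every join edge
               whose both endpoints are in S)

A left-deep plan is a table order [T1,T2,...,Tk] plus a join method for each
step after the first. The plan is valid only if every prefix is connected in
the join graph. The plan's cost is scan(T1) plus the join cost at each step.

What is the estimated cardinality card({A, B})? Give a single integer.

Tables in S: A(40), B(100)
Edges inside S: A-B(d=5)
numerator = 40 * 100 = 4000
denominator = 5 = 5
card(S) = 4000 / 5 = 800

800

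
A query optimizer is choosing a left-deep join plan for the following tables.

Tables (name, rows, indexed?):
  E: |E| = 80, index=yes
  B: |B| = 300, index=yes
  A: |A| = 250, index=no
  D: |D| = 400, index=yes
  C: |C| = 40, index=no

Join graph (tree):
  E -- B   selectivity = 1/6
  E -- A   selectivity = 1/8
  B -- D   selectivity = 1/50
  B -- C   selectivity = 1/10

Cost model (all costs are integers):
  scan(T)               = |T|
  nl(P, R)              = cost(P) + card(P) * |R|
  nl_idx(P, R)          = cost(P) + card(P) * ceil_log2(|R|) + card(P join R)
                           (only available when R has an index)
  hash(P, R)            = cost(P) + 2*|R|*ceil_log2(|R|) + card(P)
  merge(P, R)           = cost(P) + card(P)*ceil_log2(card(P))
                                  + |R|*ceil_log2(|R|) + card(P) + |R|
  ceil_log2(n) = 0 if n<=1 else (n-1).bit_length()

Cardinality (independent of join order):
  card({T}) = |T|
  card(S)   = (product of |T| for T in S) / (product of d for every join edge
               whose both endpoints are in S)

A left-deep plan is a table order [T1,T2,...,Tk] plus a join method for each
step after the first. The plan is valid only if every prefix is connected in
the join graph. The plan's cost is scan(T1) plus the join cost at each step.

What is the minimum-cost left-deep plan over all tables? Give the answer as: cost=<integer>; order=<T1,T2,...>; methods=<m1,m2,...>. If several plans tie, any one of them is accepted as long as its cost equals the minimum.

cost=151000; order=B,D,C,E,A; methods=nl_idx,hash,hash,hash

Selinger DP (subsets sized 1..n):
  {E}: scan cost=80, card=80
  {B}: scan cost=300, card=300
  {A}: scan cost=250, card=250
  {D}: scan cost=400, card=400
  {C}: scan cost=40, card=40
  {BE}: card=4000; try (E,hash)→1720, (B,merge)→3720, (E,merge)→3940, (B,nl_idx)→4800, (B,hash)→5560, (E,nl_idx)→6400 …(+2); best=1720 via (E,hash)
  {AE}: card=2500; try (E,hash)→1620, (A,merge)→2970, (E,merge)→3140, (A,hash)→4160, (E,nl_idx)→4500, (A,nl)→20080 …(+1); best=1620 via (E,hash)
  {BD}: card=2400; try (D,nl_idx)→5400, (B,hash)→6200, (B,nl_idx)→6400, (D,merge)→7300, (B,merge)→7400, (D,hash)→7800 …(+2); best=5400 via (D,nl_idx)
  {BC}: card=1200; try (C,hash)→1080, (B,nl_idx)→1600, (B,merge)→3320, (C,merge)→3580, (B,hash)→5480, (B,nl)→12040 …(+1); best=1080 via (C,hash)
  {ABE}: card=125000; try (B,hash)→9520, (A,hash)→9720, (B,merge)→37120, (A,merge)→55970, (B,nl_idx)→149120, (B,nl)→751620 …(+1); best=9520 via (B,hash)
  {BDE}: card=32000; try (E,hash)→8920, (D,hash)→12920, (E,merge)→37240, (E,nl_idx)→54200, (D,merge)→57720, (D,nl_idx)→69720 …(+2); best=8920 via (E,hash)
  {BCE}: card=16000; try (E,hash)→3400, (C,hash)→6200, (E,merge)→16120, (E,nl_idx)→25480, (C,merge)→54000, (E,nl)→97080 …(+1); best=3400 via (E,hash)
  {BCD}: card=9600; try (C,hash)→8280, (D,hash)→9480, (D,merge)→19480, (D,nl_idx)→21480, (C,merge)→36880, (C,nl)→101400 …(+1); best=8280 via (C,hash)
  {ABDE}: card=1000000; try (A,hash)→44920, (D,hash)→141720, (A,merge)→523170, (D,nl_idx)→2134520, (D,merge)→2263520, (A,nl)→8008920 …(+1); best=44920 via (A,hash)
  {ABCE}: card=500000; try (A,hash)→23400, (C,hash)→135000, (A,merge)→245650, (C,merge)→2259800, (A,nl)→4003400, (C,nl)→5009520; best=23400 via (A,hash)
  {BCDE}: card=128000; try (E,hash)→19000, (D,hash)→26600, (C,hash)→41400, (E,merge)→152920, (E,nl_idx)→203480, (D,merge)→247400 …(+5); best=19000 via (E,hash)
  {ABCDE}: card=4000000; try (A,hash)→151000, (D,hash)→530600, (C,hash)→1045400, (A,merge)→2325250, (D,nl_idx)→8523400, (D,merge)→10027400 …(+4); best=151000 via (A,hash)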